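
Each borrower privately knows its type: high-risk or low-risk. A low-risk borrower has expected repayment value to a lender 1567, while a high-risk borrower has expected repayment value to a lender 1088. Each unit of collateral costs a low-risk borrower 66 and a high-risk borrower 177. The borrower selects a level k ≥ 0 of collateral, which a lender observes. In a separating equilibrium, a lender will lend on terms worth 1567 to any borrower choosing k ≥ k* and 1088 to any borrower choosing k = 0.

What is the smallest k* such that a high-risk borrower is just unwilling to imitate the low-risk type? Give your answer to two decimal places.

2.71

A high-risk borrower choosing k = 0 receives 1088.
Imitating at k* instead would pay 1567 at cost 177·k*, netting 1567 − 177·k*.
Indifference: 1088 = 1567 − 177·k*, so k* = (1567 − 1088) / 177 ≈ 2.71.
This is the high-risk type's binding incentive-compatibility constraint; any k ≥ 2.71 sustains separation on that side.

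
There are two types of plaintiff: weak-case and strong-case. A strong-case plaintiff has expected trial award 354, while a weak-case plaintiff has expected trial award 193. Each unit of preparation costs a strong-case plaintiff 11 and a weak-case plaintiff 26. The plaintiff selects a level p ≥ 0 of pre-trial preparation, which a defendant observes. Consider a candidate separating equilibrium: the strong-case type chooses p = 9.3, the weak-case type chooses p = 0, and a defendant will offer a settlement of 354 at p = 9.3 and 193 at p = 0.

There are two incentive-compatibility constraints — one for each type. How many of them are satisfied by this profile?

2

Weak-case type: stay at 0 → 193; mimic → 354 − 26 × 9.3 = 112.2. IC holds (193 ≥ 112.2).
Strong-case type: signal → 354 − 11 × 9.3 = 251.7; deviate to 0 → 193. IC holds (251.7 ≥ 193).
2 of 2 constraints hold, so this is a separating equilibrium.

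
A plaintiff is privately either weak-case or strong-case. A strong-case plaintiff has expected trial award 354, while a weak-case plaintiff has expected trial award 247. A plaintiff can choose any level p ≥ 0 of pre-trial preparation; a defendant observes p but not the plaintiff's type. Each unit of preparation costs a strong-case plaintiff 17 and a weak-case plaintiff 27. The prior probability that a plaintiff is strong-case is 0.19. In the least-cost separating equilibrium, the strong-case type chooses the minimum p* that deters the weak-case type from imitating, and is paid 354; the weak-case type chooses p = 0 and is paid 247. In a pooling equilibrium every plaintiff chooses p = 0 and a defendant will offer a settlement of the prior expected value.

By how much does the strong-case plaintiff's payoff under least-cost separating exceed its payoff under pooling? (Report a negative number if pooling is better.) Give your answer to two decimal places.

Least-cost separating signal: p* solves 247 = 354 − 27·p*, so p* = (354 − 247)/27 ≈ 3.9630.
Strong-case type's separating payoff: 354 − 17 × p* = 354 − 17 × (354 − 247)/27 = 354 − 1819/27 ≈ 286.6296.
Pooling payoff: 0.19 × 354 + 0.81 × 247 = 267.33.
Difference: 286.6296 − 267.33 = 19.2996, i.e. 19.30 to two decimal places.
The strong-case type prefers to separate.

19.30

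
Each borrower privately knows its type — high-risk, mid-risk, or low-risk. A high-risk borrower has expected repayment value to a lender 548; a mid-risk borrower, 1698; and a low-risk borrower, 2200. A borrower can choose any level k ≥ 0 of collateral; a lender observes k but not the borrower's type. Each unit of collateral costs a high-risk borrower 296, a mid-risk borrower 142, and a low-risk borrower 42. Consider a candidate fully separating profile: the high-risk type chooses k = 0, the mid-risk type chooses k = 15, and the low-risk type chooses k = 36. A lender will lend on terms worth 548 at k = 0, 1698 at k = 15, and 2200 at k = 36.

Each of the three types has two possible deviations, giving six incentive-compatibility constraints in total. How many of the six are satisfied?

Low-risk (own payoff 2200 − 42×36 = 688): to k=0 gives 548 → no gain ✓; to k=15 gives 1698 − 42×15 = 1068 → profitable ✗.
Mid-risk (own payoff 1698 − 142×15 = -432): to k=0 gives 548 → profitable ✗; to k=36 gives 2200 − 142×36 = -2912 → no gain ✓.
High-risk (own payoff 548): to k=15 gives 1698 − 296×15 = -2742 → no gain ✓; to k=36 gives 2200 − 296×36 = -8456 → no gain ✓.
4 of the 6 constraints hold; not an equilibrium.

4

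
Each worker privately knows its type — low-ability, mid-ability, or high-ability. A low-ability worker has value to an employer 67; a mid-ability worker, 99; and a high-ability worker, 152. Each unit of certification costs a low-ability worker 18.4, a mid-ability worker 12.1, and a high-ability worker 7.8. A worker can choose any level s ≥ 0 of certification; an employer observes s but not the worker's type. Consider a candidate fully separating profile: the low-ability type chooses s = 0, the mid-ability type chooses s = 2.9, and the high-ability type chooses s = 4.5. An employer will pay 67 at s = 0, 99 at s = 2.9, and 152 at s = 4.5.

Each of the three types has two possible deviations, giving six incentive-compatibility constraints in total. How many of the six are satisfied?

Mid-ability (own payoff 99 − 12.1×2.9 = 63.91): to s=0 gives 67 → profitable ✗; to s=4.5 gives 152 − 12.1×4.5 = 97.55 → profitable ✗.
Low-ability (own payoff 67): to s=2.9 gives 99 − 18.4×2.9 = 45.64 → no gain ✓; to s=4.5 gives 152 − 18.4×4.5 = 69.2 → profitable ✗.
High-ability (own payoff 152 − 7.8×4.5 = 116.9): to s=0 gives 67 → no gain ✓; to s=2.9 gives 99 − 7.8×2.9 = 76.38 → no gain ✓.
3 of the 6 constraints hold; not an equilibrium.

3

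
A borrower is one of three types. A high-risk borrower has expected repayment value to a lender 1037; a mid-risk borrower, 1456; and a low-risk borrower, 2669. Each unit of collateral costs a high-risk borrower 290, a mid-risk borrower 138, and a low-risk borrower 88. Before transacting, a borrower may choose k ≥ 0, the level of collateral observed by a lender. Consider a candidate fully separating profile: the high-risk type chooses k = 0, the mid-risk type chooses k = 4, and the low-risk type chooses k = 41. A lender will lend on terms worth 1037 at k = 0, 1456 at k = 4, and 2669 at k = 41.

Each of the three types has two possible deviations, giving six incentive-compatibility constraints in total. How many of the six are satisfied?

3

Low-risk (own payoff 2669 − 88×41 = -939): to k=0 gives 1037 → profitable ✗; to k=4 gives 1456 − 88×4 = 1104 → profitable ✗.
Mid-risk (own payoff 1456 − 138×4 = 904): to k=0 gives 1037 → profitable ✗; to k=41 gives 2669 − 138×41 = -2989 → no gain ✓.
High-risk (own payoff 1037): to k=4 gives 1456 − 290×4 = 296 → no gain ✓; to k=41 gives 2669 − 290×41 = -9221 → no gain ✓.
3 of the 6 constraints hold; not an equilibrium.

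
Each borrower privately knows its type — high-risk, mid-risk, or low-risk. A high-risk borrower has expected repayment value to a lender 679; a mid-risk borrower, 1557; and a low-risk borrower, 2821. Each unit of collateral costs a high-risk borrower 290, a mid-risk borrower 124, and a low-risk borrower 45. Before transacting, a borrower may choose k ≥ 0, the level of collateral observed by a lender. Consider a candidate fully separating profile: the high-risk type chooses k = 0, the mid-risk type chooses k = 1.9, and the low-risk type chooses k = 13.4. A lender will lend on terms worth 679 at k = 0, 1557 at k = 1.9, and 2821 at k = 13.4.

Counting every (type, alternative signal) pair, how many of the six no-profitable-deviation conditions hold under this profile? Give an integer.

5

Low-risk (own payoff 2821 − 45×13.4 = 2218): to k=0 gives 679 → no gain ✓; to k=1.9 gives 1557 − 45×1.9 = 1471.5 → no gain ✓.
Mid-risk (own payoff 1557 − 124×1.9 = 1321.4): to k=0 gives 679 → no gain ✓; to k=13.4 gives 2821 − 124×13.4 = 1159.4 → no gain ✓.
High-risk (own payoff 679): to k=1.9 gives 1557 − 290×1.9 = 1006 → profitable ✗; to k=13.4 gives 2821 − 290×13.4 = -1065 → no gain ✓.
5 of the 6 constraints hold; not an equilibrium.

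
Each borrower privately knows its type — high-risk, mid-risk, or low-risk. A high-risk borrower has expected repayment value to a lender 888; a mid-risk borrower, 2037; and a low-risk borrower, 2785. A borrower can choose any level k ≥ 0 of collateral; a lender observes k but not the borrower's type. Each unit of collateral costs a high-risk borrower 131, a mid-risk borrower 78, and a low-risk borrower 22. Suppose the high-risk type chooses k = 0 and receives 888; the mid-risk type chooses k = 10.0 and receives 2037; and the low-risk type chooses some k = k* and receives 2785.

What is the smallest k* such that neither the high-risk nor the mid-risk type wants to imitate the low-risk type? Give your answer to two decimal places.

High-risk type (on-path payoff 888) won't mimic when 888 ≥ 2785 − 131·k*, i.e. k* ≥ 14.48.
Mid-risk type (on-path payoff 2037 − 78×10.0 = 1257) won't mimic when 1257 ≥ 2785 − 78·k*, i.e. k* ≥ 19.59.
Both must hold, so k* = max(14.48, 19.59) = 19.59. The mid-risk type's constraint binds.

19.59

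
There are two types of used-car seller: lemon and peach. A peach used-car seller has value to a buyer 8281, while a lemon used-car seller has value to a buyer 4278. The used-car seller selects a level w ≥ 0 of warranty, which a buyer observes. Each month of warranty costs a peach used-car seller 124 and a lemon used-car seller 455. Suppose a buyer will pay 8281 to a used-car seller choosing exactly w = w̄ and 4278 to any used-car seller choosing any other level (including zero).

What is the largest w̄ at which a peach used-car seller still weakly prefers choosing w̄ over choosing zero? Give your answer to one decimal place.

Choosing w̄ yields the peach type 8281 − 124·w̄; choosing zero yields 4278.
The peach type is indifferent at 8281 − 124·w̄ = 4278, i.e. w̄ = (8281 − 4278) / 124 ≈ 32.3.
For any w̄ above 32.3 the peach type would rather pool at zero, so separation collapses.

32.3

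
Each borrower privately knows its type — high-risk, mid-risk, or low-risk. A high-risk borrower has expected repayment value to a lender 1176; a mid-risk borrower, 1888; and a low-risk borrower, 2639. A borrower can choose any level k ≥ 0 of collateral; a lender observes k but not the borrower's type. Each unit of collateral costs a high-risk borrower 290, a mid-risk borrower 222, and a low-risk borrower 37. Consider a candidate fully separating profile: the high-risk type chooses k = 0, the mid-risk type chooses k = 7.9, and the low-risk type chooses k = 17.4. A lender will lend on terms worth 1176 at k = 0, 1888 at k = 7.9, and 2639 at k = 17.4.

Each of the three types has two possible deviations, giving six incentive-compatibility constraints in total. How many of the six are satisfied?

5

High-risk (own payoff 1176): to k=7.9 gives 1888 − 290×7.9 = -403 → no gain ✓; to k=17.4 gives 2639 − 290×17.4 = -2407 → no gain ✓.
Mid-risk (own payoff 1888 − 222×7.9 = 134.2): to k=0 gives 1176 → profitable ✗; to k=17.4 gives 2639 − 222×17.4 = -1223.8 → no gain ✓.
Low-risk (own payoff 2639 − 37×17.4 = 1995.2): to k=0 gives 1176 → no gain ✓; to k=7.9 gives 1888 − 37×7.9 = 1595.7 → no gain ✓.
5 of the 6 constraints hold; not an equilibrium.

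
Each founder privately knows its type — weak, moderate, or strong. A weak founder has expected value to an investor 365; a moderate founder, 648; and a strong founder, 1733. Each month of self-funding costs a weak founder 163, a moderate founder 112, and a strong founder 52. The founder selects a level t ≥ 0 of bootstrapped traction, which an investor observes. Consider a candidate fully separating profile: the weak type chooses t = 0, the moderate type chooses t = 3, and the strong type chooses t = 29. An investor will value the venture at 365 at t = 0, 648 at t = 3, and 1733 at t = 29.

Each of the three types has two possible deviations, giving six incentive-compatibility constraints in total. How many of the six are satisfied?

Moderate (own payoff 648 − 112×3 = 312): to t=0 gives 365 → profitable ✗; to t=29 gives 1733 − 112×29 = -1515 → no gain ✓.
Strong (own payoff 1733 − 52×29 = 225): to t=0 gives 365 → profitable ✗; to t=3 gives 648 − 52×3 = 492 → profitable ✗.
Weak (own payoff 365): to t=3 gives 648 − 163×3 = 159 → no gain ✓; to t=29 gives 1733 − 163×29 = -2994 → no gain ✓.
3 of the 6 constraints hold; not an equilibrium.

3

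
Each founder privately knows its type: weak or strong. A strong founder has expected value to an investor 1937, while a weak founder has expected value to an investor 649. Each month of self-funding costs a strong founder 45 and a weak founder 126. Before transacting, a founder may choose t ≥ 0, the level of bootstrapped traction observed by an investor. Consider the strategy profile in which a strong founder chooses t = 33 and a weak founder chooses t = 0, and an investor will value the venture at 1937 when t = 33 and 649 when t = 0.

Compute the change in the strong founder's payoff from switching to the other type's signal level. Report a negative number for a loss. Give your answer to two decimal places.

197.00

Playing t = 33 the strong founder receives 1937 − 45 × 33 = 452.
Deviating to t = 0 yields 649 instead.
Gain from deviating: 649 − 452 = 197.00.
The gain is positive, so the strong type's incentive-compatibility constraint is violated — this profile is not a separating equilibrium.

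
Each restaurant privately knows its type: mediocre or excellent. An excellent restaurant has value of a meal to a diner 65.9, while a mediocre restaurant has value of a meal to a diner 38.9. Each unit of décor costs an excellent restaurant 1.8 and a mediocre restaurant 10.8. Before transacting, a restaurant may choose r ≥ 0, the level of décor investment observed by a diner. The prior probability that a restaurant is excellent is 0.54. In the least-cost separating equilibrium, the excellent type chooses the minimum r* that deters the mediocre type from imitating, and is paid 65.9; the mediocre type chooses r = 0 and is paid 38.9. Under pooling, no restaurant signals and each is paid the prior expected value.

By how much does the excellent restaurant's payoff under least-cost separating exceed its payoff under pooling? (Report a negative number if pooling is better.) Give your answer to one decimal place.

Least-cost separating signal: r* solves 38.9 = 65.9 − 10.8·r*, so r* = (65.9 − 38.9)/10.8 = 2.5.
Excellent type's separating payoff: 65.9 − 1.8 × r* = 65.9 − 1.8 × (65.9 − 38.9)/10.8 = 65.9 − 48.6/10.8 = 61.4.
Pooling payoff: 0.54 × 65.9 + 0.46 × 38.9 = 53.48.
Difference: 61.4 − 53.48 = 7.92, i.e. 7.9 to one decimal place.
The excellent type prefers to separate.

7.9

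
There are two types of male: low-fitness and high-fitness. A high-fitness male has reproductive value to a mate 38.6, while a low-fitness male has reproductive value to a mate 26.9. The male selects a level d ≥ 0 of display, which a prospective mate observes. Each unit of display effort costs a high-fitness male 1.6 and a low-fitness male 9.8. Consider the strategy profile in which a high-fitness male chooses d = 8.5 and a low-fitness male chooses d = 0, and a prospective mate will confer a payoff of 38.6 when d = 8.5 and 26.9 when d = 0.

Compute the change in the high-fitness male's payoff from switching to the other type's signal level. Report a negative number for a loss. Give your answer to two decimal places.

1.90

Playing d = 8.5 the high-fitness male receives 38.6 − 1.6 × 8.5 = 25.
Deviating to d = 0 yields 26.9 instead.
Gain from deviating: 26.9 − 25 = 1.90.
The gain is positive, so the high-fitness type's incentive-compatibility constraint is violated — this profile is not a separating equilibrium.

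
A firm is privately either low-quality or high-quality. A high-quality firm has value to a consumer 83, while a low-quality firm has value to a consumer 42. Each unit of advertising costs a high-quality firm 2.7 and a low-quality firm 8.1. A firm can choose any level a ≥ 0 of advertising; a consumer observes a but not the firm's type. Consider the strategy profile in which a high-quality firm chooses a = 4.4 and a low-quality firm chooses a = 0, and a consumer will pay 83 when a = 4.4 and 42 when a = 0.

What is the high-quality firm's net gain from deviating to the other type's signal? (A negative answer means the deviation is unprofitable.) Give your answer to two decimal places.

-29.12

Playing a = 4.4 the high-quality firm receives 83 − 2.7 × 4.4 = 71.12.
Deviating to a = 0 yields 42 instead.
Gain from deviating: 42 − 71.12 = -29.12.
The gain is negative, so the high-quality type's incentive-compatibility constraint is satisfied.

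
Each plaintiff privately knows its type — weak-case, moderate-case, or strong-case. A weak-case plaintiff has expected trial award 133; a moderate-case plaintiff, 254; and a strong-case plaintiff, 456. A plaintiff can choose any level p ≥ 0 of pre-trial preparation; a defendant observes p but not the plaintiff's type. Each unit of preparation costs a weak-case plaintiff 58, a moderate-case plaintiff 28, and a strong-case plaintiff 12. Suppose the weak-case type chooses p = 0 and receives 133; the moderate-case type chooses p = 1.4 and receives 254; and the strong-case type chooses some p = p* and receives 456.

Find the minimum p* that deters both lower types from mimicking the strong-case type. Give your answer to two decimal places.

8.61

Moderate-case type (on-path payoff 254 − 28×1.4 = 214.8) won't mimic when 214.8 ≥ 456 − 28·p*, i.e. p* ≥ 8.61.
Weak-case type (on-path payoff 133) won't mimic when 133 ≥ 456 − 58·p*, i.e. p* ≥ 5.57.
Both must hold, so p* = max(5.57, 8.61) = 8.61. The moderate-case type's constraint binds.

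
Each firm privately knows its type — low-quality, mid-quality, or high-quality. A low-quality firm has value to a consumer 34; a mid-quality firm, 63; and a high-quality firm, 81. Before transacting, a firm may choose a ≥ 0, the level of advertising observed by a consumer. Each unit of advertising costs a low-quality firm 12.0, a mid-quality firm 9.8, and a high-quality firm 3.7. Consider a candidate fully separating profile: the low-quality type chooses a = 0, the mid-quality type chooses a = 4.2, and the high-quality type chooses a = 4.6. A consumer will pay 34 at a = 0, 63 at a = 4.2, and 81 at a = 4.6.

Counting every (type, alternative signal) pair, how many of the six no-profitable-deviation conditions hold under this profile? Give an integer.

High-quality (own payoff 81 − 3.7×4.6 = 63.98): to a=0 gives 34 → no gain ✓; to a=4.2 gives 63 − 3.7×4.2 = 47.46 → no gain ✓.
Low-quality (own payoff 34): to a=4.2 gives 63 − 12.0×4.2 = 12.6 → no gain ✓; to a=4.6 gives 81 − 12.0×4.6 = 25.8 → no gain ✓.
Mid-quality (own payoff 63 − 9.8×4.2 = 21.84): to a=0 gives 34 → profitable ✗; to a=4.6 gives 81 − 9.8×4.6 = 35.92 → profitable ✗.
4 of the 6 constraints hold; not an equilibrium.

4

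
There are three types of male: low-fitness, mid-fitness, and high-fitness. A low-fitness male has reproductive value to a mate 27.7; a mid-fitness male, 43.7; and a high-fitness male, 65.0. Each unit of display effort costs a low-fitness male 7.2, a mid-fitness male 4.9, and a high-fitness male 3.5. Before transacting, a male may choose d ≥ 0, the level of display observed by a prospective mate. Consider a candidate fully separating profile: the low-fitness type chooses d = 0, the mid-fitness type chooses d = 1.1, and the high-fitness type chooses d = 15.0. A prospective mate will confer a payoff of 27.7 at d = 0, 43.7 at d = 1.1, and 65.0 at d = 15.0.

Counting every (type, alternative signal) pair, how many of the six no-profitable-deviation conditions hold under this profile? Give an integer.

3

Low-fitness (own payoff 27.7): to d=1.1 gives 43.7 − 7.2×1.1 = 35.78 → profitable ✗; to d=15.0 gives 65.0 − 7.2×15.0 = -43 → no gain ✓.
High-fitness (own payoff 65.0 − 3.5×15.0 = 12.5): to d=0 gives 27.7 → profitable ✗; to d=1.1 gives 43.7 − 3.5×1.1 = 39.85 → profitable ✗.
Mid-fitness (own payoff 43.7 − 4.9×1.1 = 38.31): to d=0 gives 27.7 → no gain ✓; to d=15.0 gives 65.0 − 4.9×15.0 = -8.5 → no gain ✓.
3 of the 6 constraints hold; not an equilibrium.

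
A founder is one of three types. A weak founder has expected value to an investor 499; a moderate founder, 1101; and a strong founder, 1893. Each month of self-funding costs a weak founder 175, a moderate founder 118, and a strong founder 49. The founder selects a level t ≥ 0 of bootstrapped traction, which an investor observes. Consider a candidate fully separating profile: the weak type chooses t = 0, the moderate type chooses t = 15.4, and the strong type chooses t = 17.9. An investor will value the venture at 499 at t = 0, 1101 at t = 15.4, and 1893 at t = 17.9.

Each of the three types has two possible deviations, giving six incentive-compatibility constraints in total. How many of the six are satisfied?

4

Weak (own payoff 499): to t=15.4 gives 1101 − 175×15.4 = -1594 → no gain ✓; to t=17.9 gives 1893 − 175×17.9 = -1239.5 → no gain ✓.
Moderate (own payoff 1101 − 118×15.4 = -716.2): to t=0 gives 499 → profitable ✗; to t=17.9 gives 1893 − 118×17.9 = -219.2 → profitable ✗.
Strong (own payoff 1893 − 49×17.9 = 1015.9): to t=0 gives 499 → no gain ✓; to t=15.4 gives 1101 − 49×15.4 = 346.4 → no gain ✓.
4 of the 6 constraints hold; not an equilibrium.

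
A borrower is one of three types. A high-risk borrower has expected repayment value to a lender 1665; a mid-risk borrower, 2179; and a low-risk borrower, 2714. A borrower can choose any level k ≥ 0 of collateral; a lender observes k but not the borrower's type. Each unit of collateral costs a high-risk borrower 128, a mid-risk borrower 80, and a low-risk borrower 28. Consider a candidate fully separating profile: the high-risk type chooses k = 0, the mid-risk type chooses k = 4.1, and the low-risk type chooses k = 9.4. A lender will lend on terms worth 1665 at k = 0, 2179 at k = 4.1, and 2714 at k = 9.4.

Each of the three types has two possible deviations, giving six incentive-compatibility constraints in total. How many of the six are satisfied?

Mid-risk (own payoff 2179 − 80×4.1 = 1851): to k=0 gives 1665 → no gain ✓; to k=9.4 gives 2714 − 80×9.4 = 1962 → profitable ✗.
High-risk (own payoff 1665): to k=4.1 gives 2179 − 128×4.1 = 1654.2 → no gain ✓; to k=9.4 gives 2714 − 128×9.4 = 1510.8 → no gain ✓.
Low-risk (own payoff 2714 − 28×9.4 = 2450.8): to k=0 gives 1665 → no gain ✓; to k=4.1 gives 2179 − 28×4.1 = 2064.2 → no gain ✓.
5 of the 6 constraints hold; not an equilibrium.

5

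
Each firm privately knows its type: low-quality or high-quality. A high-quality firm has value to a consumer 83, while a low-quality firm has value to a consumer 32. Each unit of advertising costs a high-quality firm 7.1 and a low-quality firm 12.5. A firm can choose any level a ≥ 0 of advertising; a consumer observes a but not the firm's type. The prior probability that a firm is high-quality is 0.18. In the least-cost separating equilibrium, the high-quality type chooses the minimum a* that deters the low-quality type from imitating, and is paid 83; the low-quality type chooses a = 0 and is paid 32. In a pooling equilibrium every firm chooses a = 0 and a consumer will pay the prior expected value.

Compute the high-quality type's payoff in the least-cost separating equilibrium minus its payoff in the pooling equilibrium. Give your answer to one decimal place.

Least-cost separating signal: a* solves 32 = 83 − 12.5·a*, so a* = (83 − 32)/12.5 = 4.08.
High-quality type's separating payoff: 83 − 7.1 × a* = 83 − 7.1 × (83 − 32)/12.5 = 83 − 362.1/12.5 = 54.032.
Pooling payoff: 0.18 × 83 + 0.82 × 32 = 41.18.
Difference: 54.032 − 41.18 = 12.852, i.e. 12.9 to one decimal place.
The high-quality type prefers to separate.

12.9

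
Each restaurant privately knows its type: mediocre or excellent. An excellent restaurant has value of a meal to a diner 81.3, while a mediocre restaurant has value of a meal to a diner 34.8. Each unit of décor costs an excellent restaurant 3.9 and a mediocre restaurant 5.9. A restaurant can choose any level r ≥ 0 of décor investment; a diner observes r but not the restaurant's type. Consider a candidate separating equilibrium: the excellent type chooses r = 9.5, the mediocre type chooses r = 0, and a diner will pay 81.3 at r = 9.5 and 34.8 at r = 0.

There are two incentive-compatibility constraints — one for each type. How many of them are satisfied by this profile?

2

Excellent type: signal → 81.3 − 3.9 × 9.5 = 44.25; deviate to 0 → 34.8. IC holds (44.25 ≥ 34.8).
Mediocre type: stay at 0 → 34.8; mimic → 81.3 − 5.9 × 9.5 = 25.25. IC holds (34.8 ≥ 25.25).
2 of 2 constraints hold, so this is a separating equilibrium.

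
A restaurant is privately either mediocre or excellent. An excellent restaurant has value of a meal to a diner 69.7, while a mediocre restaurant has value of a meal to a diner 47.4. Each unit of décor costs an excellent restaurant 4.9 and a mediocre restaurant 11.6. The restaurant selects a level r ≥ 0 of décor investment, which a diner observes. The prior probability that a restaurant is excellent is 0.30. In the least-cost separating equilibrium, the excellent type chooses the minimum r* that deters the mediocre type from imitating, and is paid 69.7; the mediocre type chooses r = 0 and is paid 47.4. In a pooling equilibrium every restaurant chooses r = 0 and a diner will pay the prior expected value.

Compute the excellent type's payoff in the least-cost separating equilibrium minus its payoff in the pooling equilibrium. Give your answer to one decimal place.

Least-cost separating signal: r* solves 47.4 = 69.7 − 11.6·r*, so r* = (69.7 − 47.4)/11.6 ≈ 1.9224.
Excellent type's separating payoff: 69.7 − 4.9 × r* = 69.7 − 4.9 × (69.7 − 47.4)/11.6 = 69.7 − 109.27/11.6 ≈ 60.280.
Pooling payoff: 0.30 × 69.7 + 0.70 × 47.4 = 54.09.
Difference: 60.280 − 54.09 = 6.19, i.e. 6.2 to one decimal place.
The excellent type prefers to separate.

6.2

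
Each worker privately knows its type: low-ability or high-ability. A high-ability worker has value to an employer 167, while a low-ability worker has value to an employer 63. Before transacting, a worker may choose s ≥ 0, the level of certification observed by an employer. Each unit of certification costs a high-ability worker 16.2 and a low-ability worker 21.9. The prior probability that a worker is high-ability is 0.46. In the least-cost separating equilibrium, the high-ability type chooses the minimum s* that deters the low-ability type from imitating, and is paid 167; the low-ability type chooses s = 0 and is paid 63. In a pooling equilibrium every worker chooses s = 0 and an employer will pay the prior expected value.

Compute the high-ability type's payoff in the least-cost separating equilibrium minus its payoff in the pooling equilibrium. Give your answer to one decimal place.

-20.8

Least-cost separating signal: s* solves 63 = 167 − 21.9·s*, so s* = (167 − 63)/21.9 ≈ 4.7489.
High-ability type's separating payoff: 167 − 16.2 × s* = 167 − 16.2 × (167 − 63)/21.9 = 167 − 1684.8/21.9 ≈ 90.068.
Pooling payoff: 0.46 × 167 + 0.54 × 63 = 110.84.
Difference: 90.068 − 110.84 = -20.772, i.e. -20.8 to one decimal place.
The high-ability type would prefer the pooling outcome.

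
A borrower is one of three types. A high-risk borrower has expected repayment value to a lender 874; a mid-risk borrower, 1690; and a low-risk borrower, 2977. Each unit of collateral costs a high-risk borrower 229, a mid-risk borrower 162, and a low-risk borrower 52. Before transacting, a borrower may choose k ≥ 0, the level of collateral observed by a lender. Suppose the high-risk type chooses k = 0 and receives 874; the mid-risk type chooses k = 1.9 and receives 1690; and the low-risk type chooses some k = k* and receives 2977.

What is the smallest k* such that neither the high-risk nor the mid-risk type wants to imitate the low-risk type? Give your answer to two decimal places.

Mid-risk type (on-path payoff 1690 − 162×1.9 = 1382.2) won't mimic when 1382.2 ≥ 2977 − 162·k*, i.e. k* ≥ 9.84.
High-risk type (on-path payoff 874) won't mimic when 874 ≥ 2977 − 229·k*, i.e. k* ≥ 9.18.
Both must hold, so k* = max(9.18, 9.84) = 9.84. The mid-risk type's constraint binds.

9.84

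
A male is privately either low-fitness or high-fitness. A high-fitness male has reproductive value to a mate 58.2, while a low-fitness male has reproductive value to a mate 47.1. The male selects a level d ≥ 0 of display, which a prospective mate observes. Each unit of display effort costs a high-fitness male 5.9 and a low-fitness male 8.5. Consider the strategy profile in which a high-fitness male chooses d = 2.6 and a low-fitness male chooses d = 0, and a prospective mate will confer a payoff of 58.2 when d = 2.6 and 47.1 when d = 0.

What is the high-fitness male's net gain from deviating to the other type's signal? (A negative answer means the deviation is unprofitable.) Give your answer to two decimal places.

4.24

Playing d = 2.6 the high-fitness male receives 58.2 − 5.9 × 2.6 = 42.86.
Deviating to d = 0 yields 47.1 instead.
Gain from deviating: 47.1 − 42.86 = 4.24.
The gain is positive, so the high-fitness type's incentive-compatibility constraint is violated — this profile is not a separating equilibrium.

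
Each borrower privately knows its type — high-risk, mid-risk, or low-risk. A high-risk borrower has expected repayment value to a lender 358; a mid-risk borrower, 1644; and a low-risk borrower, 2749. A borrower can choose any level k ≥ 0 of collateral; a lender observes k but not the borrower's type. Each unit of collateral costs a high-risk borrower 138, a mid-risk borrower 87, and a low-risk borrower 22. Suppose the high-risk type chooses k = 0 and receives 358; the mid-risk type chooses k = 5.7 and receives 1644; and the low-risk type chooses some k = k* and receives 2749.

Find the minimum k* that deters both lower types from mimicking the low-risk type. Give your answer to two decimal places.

18.40

High-risk type (on-path payoff 358) won't mimic when 358 ≥ 2749 − 138·k*, i.e. k* ≥ 17.33.
Mid-risk type (on-path payoff 1644 − 87×5.7 = 1148.1) won't mimic when 1148.1 ≥ 2749 − 87·k*, i.e. k* ≥ 18.40.
Both must hold, so k* = max(17.33, 18.40) = 18.40. The mid-risk type's constraint binds.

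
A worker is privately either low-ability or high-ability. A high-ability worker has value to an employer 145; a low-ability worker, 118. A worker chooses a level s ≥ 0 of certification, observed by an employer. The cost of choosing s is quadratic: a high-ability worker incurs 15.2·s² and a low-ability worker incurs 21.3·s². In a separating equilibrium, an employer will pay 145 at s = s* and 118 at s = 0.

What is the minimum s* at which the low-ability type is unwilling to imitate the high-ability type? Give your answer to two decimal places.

1.13

The low-ability type at s = 0 receives 118; imitating at s* yields 145 − 21.3·s*².
Indifference: 118 = 145 − 21.3·s*², so s*² = (145 − 118) / 21.3 ≈ 1.2676.
s* = √1.2676 ≈ 1.13.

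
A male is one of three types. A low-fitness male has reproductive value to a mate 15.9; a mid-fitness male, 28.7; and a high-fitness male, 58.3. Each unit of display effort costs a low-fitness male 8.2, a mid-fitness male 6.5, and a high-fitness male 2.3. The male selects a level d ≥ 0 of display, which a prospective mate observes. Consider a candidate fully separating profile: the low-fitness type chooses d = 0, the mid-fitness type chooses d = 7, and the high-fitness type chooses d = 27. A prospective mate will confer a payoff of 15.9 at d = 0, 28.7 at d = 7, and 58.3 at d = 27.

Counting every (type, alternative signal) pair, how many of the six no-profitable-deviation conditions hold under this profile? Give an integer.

3

Mid-fitness (own payoff 28.7 − 6.5×7 = -16.8): to d=0 gives 15.9 → profitable ✗; to d=27 gives 58.3 − 6.5×27 = -117.2 → no gain ✓.
High-fitness (own payoff 58.3 − 2.3×27 = -3.8): to d=0 gives 15.9 → profitable ✗; to d=7 gives 28.7 − 2.3×7 = 12.6 → profitable ✗.
Low-fitness (own payoff 15.9): to d=7 gives 28.7 − 8.2×7 = -28.7 → no gain ✓; to d=27 gives 58.3 − 8.2×27 = -163.1 → no gain ✓.
3 of the 6 constraints hold; not an equilibrium.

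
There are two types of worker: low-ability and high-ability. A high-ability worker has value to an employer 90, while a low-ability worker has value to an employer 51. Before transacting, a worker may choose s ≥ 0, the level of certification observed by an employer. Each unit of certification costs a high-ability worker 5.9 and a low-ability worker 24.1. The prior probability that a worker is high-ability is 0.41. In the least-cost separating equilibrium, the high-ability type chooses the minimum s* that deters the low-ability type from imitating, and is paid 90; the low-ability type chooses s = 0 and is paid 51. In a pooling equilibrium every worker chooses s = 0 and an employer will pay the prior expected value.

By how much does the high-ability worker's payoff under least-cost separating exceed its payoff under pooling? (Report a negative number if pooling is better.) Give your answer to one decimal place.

13.5

Least-cost separating signal: s* solves 51 = 90 − 24.1·s*, so s* = (90 − 51)/24.1 ≈ 1.6183.
High-ability type's separating payoff: 90 − 5.9 × s* = 90 − 5.9 × (90 − 51)/24.1 = 90 − 230.1/24.1 ≈ 80.452.
Pooling payoff: 0.41 × 90 + 0.59 × 51 = 66.99.
Difference: 80.452 − 66.99 = 13.462, i.e. 13.5 to one decimal place.
The high-ability type prefers to separate.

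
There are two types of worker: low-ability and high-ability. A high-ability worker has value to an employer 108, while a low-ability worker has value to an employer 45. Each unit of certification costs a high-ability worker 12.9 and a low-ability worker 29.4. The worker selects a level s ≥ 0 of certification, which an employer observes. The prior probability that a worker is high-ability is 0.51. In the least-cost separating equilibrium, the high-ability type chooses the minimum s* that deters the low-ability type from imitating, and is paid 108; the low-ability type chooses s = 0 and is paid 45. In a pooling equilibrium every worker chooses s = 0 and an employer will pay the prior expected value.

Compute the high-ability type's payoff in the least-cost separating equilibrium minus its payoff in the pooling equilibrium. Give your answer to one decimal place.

3.2

Least-cost separating signal: s* solves 45 = 108 − 29.4·s*, so s* = (108 − 45)/29.4 ≈ 2.1429.
High-ability type's separating payoff: 108 − 12.9 × s* = 108 − 12.9 × (108 − 45)/29.4 = 108 − 812.7/29.4 ≈ 80.357.
Pooling payoff: 0.51 × 108 + 0.49 × 45 = 77.13.
Difference: 80.357 − 77.13 = 3.227, i.e. 3.2 to one decimal place.
The high-ability type prefers to separate.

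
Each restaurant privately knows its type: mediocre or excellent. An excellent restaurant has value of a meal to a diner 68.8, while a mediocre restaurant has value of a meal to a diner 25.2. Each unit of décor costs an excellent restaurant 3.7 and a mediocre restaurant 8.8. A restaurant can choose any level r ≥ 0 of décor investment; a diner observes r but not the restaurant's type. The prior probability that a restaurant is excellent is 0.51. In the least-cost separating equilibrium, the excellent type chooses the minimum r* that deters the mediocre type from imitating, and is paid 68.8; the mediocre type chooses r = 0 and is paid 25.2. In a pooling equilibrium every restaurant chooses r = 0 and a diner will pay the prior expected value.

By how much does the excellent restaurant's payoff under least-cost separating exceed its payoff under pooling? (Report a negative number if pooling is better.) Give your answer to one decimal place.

Least-cost separating signal: r* solves 25.2 = 68.8 − 8.8·r*, so r* = (68.8 − 25.2)/8.8 ≈ 4.9545.
Excellent type's separating payoff: 68.8 − 3.7 × r* = 68.8 − 3.7 × (68.8 − 25.2)/8.8 = 68.8 − 161.32/8.8 ≈ 50.468.
Pooling payoff: 0.51 × 68.8 + 0.49 × 25.2 = 47.436.
Difference: 50.468 − 47.436 = 3.032, i.e. 3.0 to one decimal place.
The excellent type prefers to separate.

3.0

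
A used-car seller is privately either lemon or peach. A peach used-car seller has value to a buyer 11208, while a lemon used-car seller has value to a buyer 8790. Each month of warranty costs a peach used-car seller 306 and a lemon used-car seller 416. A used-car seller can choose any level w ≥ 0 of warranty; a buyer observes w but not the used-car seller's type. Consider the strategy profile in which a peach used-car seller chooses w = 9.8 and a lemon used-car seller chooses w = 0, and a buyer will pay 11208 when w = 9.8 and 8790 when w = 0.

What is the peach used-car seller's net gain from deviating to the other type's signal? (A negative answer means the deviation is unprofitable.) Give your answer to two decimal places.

Playing w = 9.8 the peach used-car seller receives 11208 − 306 × 9.8 = 8209.2.
Deviating to w = 0 yields 8790 instead.
Gain from deviating: 8790 − 8209.2 = 580.80.
The gain is positive, so the peach type's incentive-compatibility constraint is violated — this profile is not a separating equilibrium.

580.80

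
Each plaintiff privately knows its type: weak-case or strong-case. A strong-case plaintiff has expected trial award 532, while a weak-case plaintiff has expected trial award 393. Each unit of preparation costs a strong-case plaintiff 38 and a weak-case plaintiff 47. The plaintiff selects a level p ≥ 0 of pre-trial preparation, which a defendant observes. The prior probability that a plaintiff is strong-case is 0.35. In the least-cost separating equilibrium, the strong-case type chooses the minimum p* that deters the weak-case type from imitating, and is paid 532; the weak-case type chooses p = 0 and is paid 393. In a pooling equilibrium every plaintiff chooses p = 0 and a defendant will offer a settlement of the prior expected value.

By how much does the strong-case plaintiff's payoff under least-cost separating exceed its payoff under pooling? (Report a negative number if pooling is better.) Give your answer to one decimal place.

-22.0

Least-cost separating signal: p* solves 393 = 532 − 47·p*, so p* = (532 − 393)/47 ≈ 2.9574.
Strong-case type's separating payoff: 532 − 38 × p* = 532 − 38 × (532 − 393)/47 = 532 − 5282/47 ≈ 419.617.
Pooling payoff: 0.35 × 532 + 0.65 × 393 = 441.65.
Difference: 419.617 − 441.65 = -22.033, i.e. -22.0 to one decimal place.
The strong-case type would prefer the pooling outcome.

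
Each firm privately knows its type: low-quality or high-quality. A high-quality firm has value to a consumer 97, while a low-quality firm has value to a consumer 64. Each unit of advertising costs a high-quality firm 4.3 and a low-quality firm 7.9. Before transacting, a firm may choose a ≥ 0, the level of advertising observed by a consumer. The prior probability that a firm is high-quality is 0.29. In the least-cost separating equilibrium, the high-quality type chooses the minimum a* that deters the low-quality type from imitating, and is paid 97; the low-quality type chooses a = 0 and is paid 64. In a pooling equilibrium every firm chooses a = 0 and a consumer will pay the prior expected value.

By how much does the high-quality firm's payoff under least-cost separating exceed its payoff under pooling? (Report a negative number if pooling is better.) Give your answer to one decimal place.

5.5

Least-cost separating signal: a* solves 64 = 97 − 7.9·a*, so a* = (97 − 64)/7.9 ≈ 4.1772.
High-quality type's separating payoff: 97 − 4.3 × a* = 97 − 4.3 × (97 − 64)/7.9 = 97 − 141.9/7.9 ≈ 79.038.
Pooling payoff: 0.29 × 97 + 0.71 × 64 = 73.57.
Difference: 79.038 − 73.57 = 5.468, i.e. 5.5 to one decimal place.
The high-quality type prefers to separate.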